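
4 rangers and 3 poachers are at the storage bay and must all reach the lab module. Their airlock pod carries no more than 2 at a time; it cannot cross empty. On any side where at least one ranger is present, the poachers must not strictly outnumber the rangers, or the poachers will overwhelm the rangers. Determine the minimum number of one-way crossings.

Counting alone: each trip to the lab module takes at most 2 across and each return brings at least 1 back, so after t trips out (and t−1 returns) at most 2t − (t−1) of the 7 are across; that first reaches 7 at t = 6, so at least 11 crossings are needed.
The plan below uses exactly 11 crossings, so it is optimal:
1. 2 poachers → the lab module.  (the storage bay: 4R 1P; the lab module: 0R 2P)
2. 1 poacher ← the storage bay.  (the storage bay: 4R 2P; the lab module: 0R 1P)
3. 2 poachers → the lab module.  (the storage bay: 4R 0P; the lab module: 0R 3P)
4. 1 poacher ← the storage bay.  (the storage bay: 4R 1P; the lab module: 0R 2P)
5. 2 rangers → the lab module.  (the storage bay: 2R 1P; the lab module: 2R 2P)
6. 1 poacher ← the storage bay.  (the storage bay: 2R 2P; the lab module: 2R 1P)
7. 1 ranger and 1 poacher → the lab module.  (the storage bay: 1R 1P; the lab module: 3R 2P)
8. 1 ranger ← the storage bay.  (the storage bay: 2R 1P; the lab module: 2R 2P)
9. 1 ranger and 1 poacher → the lab module.  (the storage bay: 1R 0P; the lab module: 3R 3P)
10. 1 poacher ← the storage bay.  (the storage bay: 1R 1P; the lab module: 3R 2P)
11. 1 ranger and 1 poacher → the lab module.  (the storage bay: 0R 0P; the lab module: 4R 3P)

11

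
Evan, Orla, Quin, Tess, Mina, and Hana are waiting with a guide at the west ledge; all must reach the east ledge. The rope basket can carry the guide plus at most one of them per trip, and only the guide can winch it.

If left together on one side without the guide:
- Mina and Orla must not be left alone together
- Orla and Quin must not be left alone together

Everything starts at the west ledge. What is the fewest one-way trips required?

Counting alone: the guide can take at most 1 across per trip to the east ledge, so moving all 6 needs at least 6 loaded trips out, with a return between consecutive ones — at least 11 crossings.
The safety rule pushes this higher. Following every safe sequence of crossings, the most of the 6 that can be at the east ledge as the rope basket arrives there on crossing 11 is 5 — never all 6.
So no plan with fewer than 13 crossings exists, and this one achieves 13:
1. Guide goes to the east ledge with Orla.
2. Guide goes back to the west ledge alone.
3. Guide goes to the east ledge with Evan.
4. Guide goes back to the west ledge alone.
5. Guide goes to the east ledge with Quin.
6. Guide goes back to the west ledge with Orla.
7. Guide goes to the east ledge with Mina.
8. Guide goes back to the west ledge alone.
9. Guide goes to the east ledge with Tess.
10. Guide goes back to the west ledge alone.
11. Guide goes to the east ledge with Hana.
12. Guide goes back to the west ledge alone.
13. Guide goes to the east ledge with Orla.

13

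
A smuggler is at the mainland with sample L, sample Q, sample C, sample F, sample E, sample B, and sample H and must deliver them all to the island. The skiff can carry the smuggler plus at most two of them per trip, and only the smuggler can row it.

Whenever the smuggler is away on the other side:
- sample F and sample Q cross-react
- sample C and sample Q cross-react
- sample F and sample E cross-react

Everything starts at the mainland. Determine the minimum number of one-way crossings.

Counting alone: the smuggler can take at most 2 across per trip to the island, so moving all 7 needs at least 4 loaded trips out, with a return between consecutive ones — at least 7 crossings.
The plan below uses exactly 7 crossings, so it is optimal:
1. Smuggler goes to the island with sample F and sample Q.  [the mainland: sample B, sample C, sample E, sample H, sample L | the island: sample F, sample Q]
2. Smuggler goes back to the mainland with sample Q.  [the mainland: sample B, sample C, sample E, sample H, sample L, sample Q | the island: sample F]
3. Smuggler goes to the island with sample C and sample L.  [the mainland: sample B, sample E, sample H, sample Q | the island: sample C, sample F, sample L]
4. Smuggler goes back to the mainland alone.  [the mainland: sample B, sample E, sample H, sample Q | the island: sample C, sample F, sample L]
5. Smuggler goes to the island with sample B and sample H.  [the mainland: sample E, sample Q | the island: sample B, sample C, sample F, sample H, sample L]
6. Smuggler goes back to the mainland alone.  [the mainland: sample E, sample Q | the island: sample B, sample C, sample F, sample H, sample L]
7. Smuggler goes to the island with sample E and sample Q.  [the mainland: — | the island: sample B, sample C, sample E, sample F, sample H, sample L, sample Q]

7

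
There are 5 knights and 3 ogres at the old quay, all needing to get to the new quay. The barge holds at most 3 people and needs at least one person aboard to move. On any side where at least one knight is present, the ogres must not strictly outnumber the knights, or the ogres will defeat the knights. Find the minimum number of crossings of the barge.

Counting alone: each trip to the new quay takes at most 3 across and each return brings at least 1 back, so after t trips out (and t−1 returns) at most 3t − (t−1) of the 8 are across; that first reaches 8 at t = 4, so at least 7 crossings are needed.
The plan below uses exactly 7 crossings, so it is optimal:
1. 2 ogres → the new quay.  (the old quay: 5K 1O; the new quay: 0K 2O)
2. 1 ogre ← the old quay.  (the old quay: 5K 2O; the new quay: 0K 1O)
3. 2 knights and 1 ogre → the new quay.  (the old quay: 3K 1O; the new quay: 2K 2O)
4. 1 ogre ← the old quay.  (the old quay: 3K 2O; the new quay: 2K 1O)
5. 1 knight and 2 ogres → the new quay.  (the old quay: 2K 0O; the new quay: 3K 3O)
6. 1 ogre ← the old quay.  (the old quay: 2K 1O; the new quay: 3K 2O)
7. 2 knights and 1 ogre → the new quay.  (the old quay: 0K 0O; the new quay: 5K 3O)

7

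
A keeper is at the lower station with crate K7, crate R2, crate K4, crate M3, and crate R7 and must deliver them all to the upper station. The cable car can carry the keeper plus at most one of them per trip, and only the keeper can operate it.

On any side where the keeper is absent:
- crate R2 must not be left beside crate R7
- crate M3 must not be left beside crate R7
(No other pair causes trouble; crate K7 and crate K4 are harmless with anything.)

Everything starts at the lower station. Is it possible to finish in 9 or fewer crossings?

No

Counting alone: the keeper can take at most 1 across per trip to the upper station, so moving all 5 needs at least 5 loaded trips out, with a return between consecutive ones — at least 9 crossings.
The safety rule pushes this higher. Following every safe sequence of crossings, the most of the 5 that can be at the upper station as the cable car arrives there on crossing 9 is 4 — never all 5.
So the move cannot be finished within 9 crossings. (The shortest complete plan takes 11:)
1. Keeper goes to the upper station with crate R7.
2. Keeper goes back to the lower station alone.
3. Keeper goes to the upper station with crate K7.
4. Keeper goes back to the lower station alone.
5. Keeper goes to the upper station with crate R2.
6. Keeper goes back to the lower station with crate R7.
7. Keeper goes to the upper station with crate M3.
8. Keeper goes back to the lower station alone.
9. Keeper goes to the upper station with crate K4.
10. Keeper goes back to the lower station alone.
11. Keeper goes to the upper station with crate R7.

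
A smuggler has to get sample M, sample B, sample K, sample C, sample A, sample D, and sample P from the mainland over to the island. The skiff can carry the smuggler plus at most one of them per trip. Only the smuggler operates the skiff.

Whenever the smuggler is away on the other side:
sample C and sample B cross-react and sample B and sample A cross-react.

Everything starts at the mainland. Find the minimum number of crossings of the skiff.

15

Counting alone: the smuggler can take at most 1 across per trip to the island, so moving all 7 needs at least 7 loaded trips out, with a return between consecutive ones — at least 13 crossings.
The safety rule pushes this higher. Following every safe sequence of crossings, the most of the 7 that can be at the island as the skiff arrives there on crossing 13 is 6 — never all 7.
So no plan with fewer than 15 crossings exists, and this one achieves 15:
1. Smuggler goes to the island with sample B.
2. Smuggler goes back to the mainland alone.
3. Smuggler goes to the island with sample M.
4. Smuggler goes back to the mainland alone.
5. Smuggler goes to the island with sample K.
6. Smuggler goes back to the mainland alone.
7. Smuggler goes to the island with sample C.
8. Smuggler goes back to the mainland with sample B.
9. Smuggler goes to the island with sample A.
10. Smuggler goes back to the mainland alone.
11. Smuggler goes to the island with sample D.
12. Smuggler goes back to the mainland alone.
13. Smuggler goes to the island with sample P.
14. Smuggler goes back to the mainland alone.
15. Smuggler goes to the island with sample B.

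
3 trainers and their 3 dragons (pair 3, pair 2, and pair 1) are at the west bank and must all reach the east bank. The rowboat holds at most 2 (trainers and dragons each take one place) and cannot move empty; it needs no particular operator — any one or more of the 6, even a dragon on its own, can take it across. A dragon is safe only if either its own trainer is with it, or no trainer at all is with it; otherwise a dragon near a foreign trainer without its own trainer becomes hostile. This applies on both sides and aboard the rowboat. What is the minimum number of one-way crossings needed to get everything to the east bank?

Counting alone: each trip to the east bank takes at most 2 across and each return brings at least 1 back, so after t trips out (and t−1 returns) at most 2t − (t−1) of the 6 are across; that first reaches 6 at t = 5, so at least 9 crossings are needed.
The safety rule pushes this higher. Following every safe sequence of crossings, the most of the 6 that can be at the east bank as the rowboat arrives there on crossing 9 is 5 — never all 6.
So no plan with fewer than 11 crossings exists, and this one achieves 11:
1. dragon 3 and trainer 3 cross → the east bank.
2. trainer 3 crosses ← the west bank.
3. dragon 1 and dragon 2 cross → the east bank.
4. dragon 3 crosses ← the west bank.
5. trainer 1 and trainer 2 cross → the east bank.
6. dragon 2 and trainer 2 cross ← the west bank.
7. trainer 2 and trainer 3 cross → the east bank.
8. dragon 1 crosses ← the west bank.
9. dragon 2 and dragon 3 cross → the east bank.
10. trainer 1 crosses ← the west bank.
11. dragon 1 and trainer 1 cross → the east bank.

11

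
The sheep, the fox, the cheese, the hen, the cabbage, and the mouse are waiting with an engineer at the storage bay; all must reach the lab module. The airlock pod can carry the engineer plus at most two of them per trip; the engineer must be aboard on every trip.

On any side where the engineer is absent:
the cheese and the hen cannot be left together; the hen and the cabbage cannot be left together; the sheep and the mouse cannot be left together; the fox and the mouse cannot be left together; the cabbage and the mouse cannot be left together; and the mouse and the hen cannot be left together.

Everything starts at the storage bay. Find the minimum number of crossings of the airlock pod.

9

Counting alone: the engineer can take at most 2 across per trip to the lab module, so moving all 6 needs at least 3 loaded trips out, with a return between consecutive ones — at least 5 crossings.
The safety rule pushes this higher. Following every safe sequence of crossings, the most of the 6 that can be at the lab module as the airlock pod arrives there on crossings 5, 7 is 4, 5 respectively — never all 6.
So no plan with fewer than 9 crossings exists, and this one achieves 9:
1. Engineer goes to the lab module with the hen and the mouse.
2. Engineer goes back to the storage bay with the hen.
3. Engineer goes to the lab module with the hen and the sheep.
4. Engineer goes back to the storage bay with the mouse.
5. Engineer goes to the lab module with the cabbage and the fox.
6. Engineer goes back to the storage bay with the hen.
7. Engineer goes to the lab module with the cheese and the hen.
8. Engineer goes back to the storage bay with the hen.
9. Engineer goes to the lab module with the hen and the mouse.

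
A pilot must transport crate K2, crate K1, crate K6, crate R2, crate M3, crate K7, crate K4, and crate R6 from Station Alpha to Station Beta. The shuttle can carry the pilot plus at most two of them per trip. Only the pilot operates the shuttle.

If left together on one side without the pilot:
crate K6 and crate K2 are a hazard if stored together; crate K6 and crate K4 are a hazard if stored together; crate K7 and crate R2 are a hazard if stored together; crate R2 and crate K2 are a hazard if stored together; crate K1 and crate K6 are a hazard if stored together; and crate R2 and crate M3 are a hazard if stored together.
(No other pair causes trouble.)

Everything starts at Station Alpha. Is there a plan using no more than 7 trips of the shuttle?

Counting alone: the pilot can take at most 2 across per trip to Station Beta, so moving all 8 needs at least 4 loaded trips out, with a return between consecutive ones — at least 7 crossings.
The safety rule pushes this higher. Following every safe sequence of crossings, the most of the 8 that can be at Station Beta as the shuttle arrives there on crossing 7 is 6 — never all 8.
So the move cannot be finished within 7 crossings. (The shortest complete plan takes 9:)
1. Pilot goes to Station Beta with crate K6 and crate R2.  [Station Alpha: crate K1, crate K2, crate K4, crate K7, crate M3, crate R6 | Station Beta: crate K6, crate R2]
2. Pilot goes back to Station Alpha alone.  [Station Alpha: crate K1, crate K2, crate K4, crate K7, crate M3, crate R6 | Station Beta: crate K6, crate R2]
3. Pilot goes to Station Beta with crate K1 and crate K4.  [Station Alpha: crate K2, crate K7, crate M3, crate R6 | Station Beta: crate K1, crate K4, crate K6, crate R2]
4. Pilot goes back to Station Alpha with crate K6.  [Station Alpha: crate K2, crate K6, crate K7, crate M3, crate R6 | Station Beta: crate K1, crate K4, crate R2]
5. Pilot goes to Station Beta with crate K2 and crate M3.  [Station Alpha: crate K6, crate K7, crate R6 | Station Beta: crate K1, crate K2, crate K4, crate M3, crate R2]
6. Pilot goes back to Station Alpha with crate R2.  [Station Alpha: crate K6, crate K7, crate R2, crate R6 | Station Beta: crate K1, crate K2, crate K4, crate M3]
7. Pilot goes to Station Beta with crate K7 and crate R6.  [Station Alpha: crate K6, crate R2 | Station Beta: crate K1, crate K2, crate K4, crate K7, crate M3, crate R6]
8. Pilot goes back to Station Alpha alone.  [Station Alpha: crate K6, crate R2 | Station Beta: crate K1, crate K2, crate K4, crate K7, crate M3, crate R6]
9. Pilot goes to Station Beta with crate K6 and crate R2.  [Station Alpha: — | Station Beta: crate K1, crate K2, crate K4, crate K6, crate K7, crate M3, crate R2, crate R6]

No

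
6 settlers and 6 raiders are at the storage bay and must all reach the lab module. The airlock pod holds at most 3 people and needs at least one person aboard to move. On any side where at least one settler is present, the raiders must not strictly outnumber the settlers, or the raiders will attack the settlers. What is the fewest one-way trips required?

impossible

Following every safe sequence of crossings from the start, the most of the 12 that can be at the lab module as the airlock pod arrives there on crossings 1, 3, 5 is 3, 5, 6 respectively; the best ever achieved is 6 of 12.
From crossing 7 on, no configuration arises that was not already reachable earlier: only 17 distinct safe configurations (who is on which side, and where the airlock pod is) can ever be reached, none of them has everyone across, and every continuation just revisits them. They are: 0 settlers + 0 raiders across (airlock pod back at the start); 0 settlers + 1 raider across (airlock pod there); 0 settlers + 1 raider across (airlock pod back at the start); 0 settlers + 2 raiders across (airlock pod there); 0 settlers + 2 raiders across (airlock pod back at the start); 0 settlers + 3 raiders across (airlock pod there); 0 settlers + 3 raiders across (airlock pod back at the start); 0 settlers + 4 raiders across (airlock pod there); 0 settlers + 4 raiders across (airlock pod back at the start); 0 settlers + 5 raiders across (airlock pod there); 0 settlers + 5 raiders across (airlock pod back at the start); 0 settlers + 6 raiders across (airlock pod there); 1 settler + 1 raider across (airlock pod there); 1 settler + 1 raider across (airlock pod back at the start); 2 settlers + 2 raiders across (airlock pod there); 2 settlers + 2 raiders across (airlock pod back at the start); 3 settlers + 3 raiders across (airlock pod there). So no valid plan exists.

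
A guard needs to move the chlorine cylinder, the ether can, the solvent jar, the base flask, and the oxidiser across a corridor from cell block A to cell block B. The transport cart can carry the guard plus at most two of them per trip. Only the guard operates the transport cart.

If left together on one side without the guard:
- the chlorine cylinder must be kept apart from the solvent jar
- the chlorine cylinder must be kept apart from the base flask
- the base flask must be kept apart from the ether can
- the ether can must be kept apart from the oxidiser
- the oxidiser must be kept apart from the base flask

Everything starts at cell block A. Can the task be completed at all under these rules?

No

Whatever the first load, the items left behind include a forbidden pair without the guard. No opening move is safe, so no plan exists.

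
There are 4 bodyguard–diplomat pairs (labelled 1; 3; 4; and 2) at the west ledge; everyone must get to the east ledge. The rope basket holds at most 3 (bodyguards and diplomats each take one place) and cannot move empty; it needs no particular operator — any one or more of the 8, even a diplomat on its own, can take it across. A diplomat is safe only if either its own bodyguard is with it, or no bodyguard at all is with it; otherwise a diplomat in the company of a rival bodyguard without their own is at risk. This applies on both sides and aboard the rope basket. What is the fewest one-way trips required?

Counting alone: each trip to the east ledge takes at most 3 across and each return brings at least 1 back, so after t trips out (and t−1 returns) at most 3t − (t−1) of the 8 are across; that first reaches 8 at t = 4, so at least 7 crossings are needed.
The safety rule pushes this higher. Following every safe sequence of crossings, the most of the 8 that can be at the east ledge as the rope basket arrives there on crossing 7 is 7 — never all 8.
So no plan with fewer than 9 crossings exists, and this one achieves 9:
1. bodyguard 1 and diplomat 1 cross → the east ledge.
2. bodyguard 1 crosses ← the west ledge.
3. bodyguard 1, bodyguard 3, and diplomat 3 cross → the east ledge.
4. bodyguard 1 and diplomat 1 cross ← the west ledge.
5. bodyguard 1, bodyguard 2, and bodyguard 4 cross → the east ledge.
6. diplomat 3 crosses ← the west ledge.
7. diplomat 1 and diplomat 3 cross → the east ledge.
8. diplomat 1 crosses ← the west ledge.
9. diplomat 1, diplomat 2, and diplomat 4 cross → the east ledge.

9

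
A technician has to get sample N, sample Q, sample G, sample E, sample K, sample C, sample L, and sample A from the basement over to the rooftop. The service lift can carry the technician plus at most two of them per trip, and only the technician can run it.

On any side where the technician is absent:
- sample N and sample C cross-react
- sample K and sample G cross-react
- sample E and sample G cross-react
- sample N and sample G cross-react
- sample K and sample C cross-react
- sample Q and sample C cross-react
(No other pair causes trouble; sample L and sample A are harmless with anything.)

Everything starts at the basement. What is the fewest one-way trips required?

Counting alone: the technician can take at most 2 across per trip to the rooftop, so moving all 8 needs at least 4 loaded trips out, with a return between consecutive ones — at least 7 crossings.
The safety rule pushes this higher. Following every safe sequence of crossings, the most of the 8 that can be at the rooftop as the service lift arrives there on crossing 7 is 6 — never all 8.
So no plan with fewer than 9 crossings exists, and this one achieves 9:
1. Technician goes to the rooftop with sample C and sample G.  [the basement: sample A, sample E, sample K, sample L, sample N, sample Q | the rooftop: sample C, sample G]
2. Technician goes back to the basement alone.  [the basement: sample A, sample E, sample K, sample L, sample N, sample Q | the rooftop: sample C, sample G]
3. Technician goes to the rooftop with sample N and sample Q.  [the basement: sample A, sample E, sample K, sample L | the rooftop: sample C, sample G, sample N, sample Q]
4. Technician goes back to the basement with sample C and sample G.  [the basement: sample A, sample C, sample E, sample G, sample K, sample L | the rooftop: sample N, sample Q]
5. Technician goes to the rooftop with sample E and sample K.  [the basement: sample A, sample C, sample G, sample L | the rooftop: sample E, sample K, sample N, sample Q]
6. Technician goes back to the basement alone.  [the basement: sample A, sample C, sample G, sample L | the rooftop: sample E, sample K, sample N, sample Q]
7. Technician goes to the rooftop with sample A and sample L.  [the basement: sample C, sample G | the rooftop: sample A, sample E, sample K, sample L, sample N, sample Q]
8. Technician goes back to the basement alone.  [the basement: sample C, sample G | the rooftop: sample A, sample E, sample K, sample L, sample N, sample Q]
9. Technician goes to the rooftop with sample C and sample G.  [the basement: — | the rooftop: sample A, sample C, sample E, sample G, sample K, sample L, sample N, sample Q]

9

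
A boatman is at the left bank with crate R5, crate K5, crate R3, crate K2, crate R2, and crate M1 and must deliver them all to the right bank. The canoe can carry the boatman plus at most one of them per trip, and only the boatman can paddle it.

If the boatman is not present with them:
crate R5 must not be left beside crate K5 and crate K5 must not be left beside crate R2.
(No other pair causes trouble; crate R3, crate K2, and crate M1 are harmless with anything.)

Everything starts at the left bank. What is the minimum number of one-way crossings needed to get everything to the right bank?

Counting alone: the boatman can take at most 1 across per trip to the right bank, so moving all 6 needs at least 6 loaded trips out, with a return between consecutive ones — at least 11 crossings.
The safety rule pushes this higher. Following every safe sequence of crossings, the most of the 6 that can be at the right bank as the canoe arrives there on crossing 11 is 5 — never all 6.
So no plan with fewer than 13 crossings exists, and this one achieves 13:
1. Boatman goes to the right bank with crate K5.
2. Boatman goes back to the left bank alone.
3. Boatman goes to the right bank with crate R5.
4. Boatman goes back to the left bank with crate K5.
5. Boatman goes to the right bank with crate R2.
6. Boatman goes back to the left bank alone.
7. Boatman goes to the right bank with crate R3.
8. Boatman goes back to the left bank alone.
9. Boatman goes to the right bank with crate K2.
10. Boatman goes back to the left bank alone.
11. Boatman goes to the right bank with crate M1.
12. Boatman goes back to the left bank alone.
13. Boatman goes to the right bank with crate K5.

13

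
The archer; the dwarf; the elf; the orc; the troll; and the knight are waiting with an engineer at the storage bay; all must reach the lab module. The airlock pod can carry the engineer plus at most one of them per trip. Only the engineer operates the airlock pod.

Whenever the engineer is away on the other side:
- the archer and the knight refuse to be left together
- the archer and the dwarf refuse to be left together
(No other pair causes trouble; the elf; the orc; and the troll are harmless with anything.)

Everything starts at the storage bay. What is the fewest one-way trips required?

13

Counting alone: the engineer can take at most 1 across per trip to the lab module, so moving all 6 needs at least 6 loaded trips out, with a return between consecutive ones — at least 11 crossings.
The safety rule pushes this higher. Following every safe sequence of crossings, the most of the 6 that can be at the lab module as the airlock pod arrives there on crossing 11 is 5 — never all 6.
So no plan with fewer than 13 crossings exists, and this one achieves 13:
1. Engineer goes to the lab module with the archer.
2. Engineer goes back to the storage bay alone.
3. Engineer goes to the lab module with the dwarf.
4. Engineer goes back to the storage bay with the archer.
5. Engineer goes to the lab module with the knight.
6. Engineer goes back to the storage bay alone.
7. Engineer goes to the lab module with the elf.
8. Engineer goes back to the storage bay alone.
9. Engineer goes to the lab module with the orc.
10. Engineer goes back to the storage bay alone.
11. Engineer goes to the lab module with the troll.
12. Engineer goes back to the storage bay alone.
13. Engineer goes to the lab module with the archer.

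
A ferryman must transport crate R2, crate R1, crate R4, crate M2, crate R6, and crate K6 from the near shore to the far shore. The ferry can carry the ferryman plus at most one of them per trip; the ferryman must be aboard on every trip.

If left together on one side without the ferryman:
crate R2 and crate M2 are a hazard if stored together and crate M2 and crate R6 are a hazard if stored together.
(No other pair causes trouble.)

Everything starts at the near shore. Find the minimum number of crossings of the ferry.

13

Counting alone: the ferryman can take at most 1 across per trip to the far shore, so moving all 6 needs at least 6 loaded trips out, with a return between consecutive ones — at least 11 crossings.
The safety rule pushes this higher. Following every safe sequence of crossings, the most of the 6 that can be at the far shore as the ferry arrives there on crossing 11 is 5 — never all 6.
So no plan with fewer than 13 crossings exists, and this one achieves 13:
1. Ferryman goes to the far shore with crate M2.  [the near shore: crate K6, crate R1, crate R2, crate R4, crate R6 | the far shore: crate M2]
2. Ferryman goes back to the near shore alone.  [the near shore: crate K6, crate R1, crate R2, crate R4, crate R6 | the far shore: crate M2]
3. Ferryman goes to the far shore with crate R2.  [the near shore: crate K6, crate R1, crate R4, crate R6 | the far shore: crate M2, crate R2]
4. Ferryman goes back to the near shore with crate M2.  [the near shore: crate K6, crate M2, crate R1, crate R4, crate R6 | the far shore: crate R2]
5. Ferryman goes to the far shore with crate R6.  [the near shore: crate K6, crate M2, crate R1, crate R4 | the far shore: crate R2, crate R6]
6. Ferryman goes back to the near shore alone.  [the near shore: crate K6, crate M2, crate R1, crate R4 | the far shore: crate R2, crate R6]
7. Ferryman goes to the far shore with crate R1.  [the near shore: crate K6, crate M2, crate R4 | the far shore: crate R1, crate R2, crate R6]
8. Ferryman goes back to the near shore alone.  [the near shore: crate K6, crate M2, crate R4 | the far shore: crate R1, crate R2, crate R6]
9. Ferryman goes to the far shore with crate R4.  [the near shore: crate K6, crate M2 | the far shore: crate R1, crate R2, crate R4, crate R6]
10. Ferryman goes back to the near shore alone.  [the near shore: crate K6, crate M2 | the far shore: crate R1, crate R2, crate R4, crate R6]
11. Ferryman goes to the far shore with crate K6.  [the near shore: crate M2 | the far shore: crate K6, crate R1, crate R2, crate R4, crate R6]
12. Ferryman goes back to the near shore alone.  [the near shore: crate M2 | the far shore: crate K6, crate R1, crate R2, crate R4, crate R6]
13. Ferryman goes to the far shore with crate M2.  [the near shore: — | the far shore: crate K6, crate M2, crate R1, crate R2, crate R4, crate R6]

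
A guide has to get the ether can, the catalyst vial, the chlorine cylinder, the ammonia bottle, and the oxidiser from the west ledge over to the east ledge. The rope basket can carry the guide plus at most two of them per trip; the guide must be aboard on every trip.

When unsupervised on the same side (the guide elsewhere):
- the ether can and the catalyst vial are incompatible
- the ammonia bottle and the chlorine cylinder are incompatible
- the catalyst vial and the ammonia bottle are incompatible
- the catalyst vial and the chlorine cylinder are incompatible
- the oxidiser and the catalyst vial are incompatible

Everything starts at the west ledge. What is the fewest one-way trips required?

Counting alone: the guide can take at most 2 across per trip to the east ledge, so moving all 5 needs at least 3 loaded trips out, with a return between consecutive ones — at least 5 crossings.
The safety rule pushes this higher. Following every safe sequence of crossings, the most of the 5 that can be at the east ledge as the rope basket arrives there on crossing 5 is 4 — never all 5.
So no plan with fewer than 7 crossings exists, and this one achieves 7:
1. Guide goes to the east ledge with the catalyst vial and the chlorine cylinder.
2. Guide goes back to the west ledge with the catalyst vial.
3. Guide goes to the east ledge with the catalyst vial and the ether can.
4. Guide goes back to the west ledge with the catalyst vial.
5. Guide goes to the east ledge with the catalyst vial and the oxidiser.
6. Guide goes back to the west ledge with the catalyst vial.
7. Guide goes to the east ledge with the ammonia bottle and the catalyst vial.

7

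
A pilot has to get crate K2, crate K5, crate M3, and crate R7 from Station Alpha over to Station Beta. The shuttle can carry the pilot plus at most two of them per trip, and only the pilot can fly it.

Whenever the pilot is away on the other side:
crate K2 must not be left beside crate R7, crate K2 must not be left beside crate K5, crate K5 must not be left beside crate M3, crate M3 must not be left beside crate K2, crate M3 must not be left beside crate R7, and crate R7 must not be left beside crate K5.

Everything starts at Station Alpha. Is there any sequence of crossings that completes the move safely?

Whatever the first load, the items left behind include a forbidden pair without the pilot. No opening move is safe, so no plan exists.

No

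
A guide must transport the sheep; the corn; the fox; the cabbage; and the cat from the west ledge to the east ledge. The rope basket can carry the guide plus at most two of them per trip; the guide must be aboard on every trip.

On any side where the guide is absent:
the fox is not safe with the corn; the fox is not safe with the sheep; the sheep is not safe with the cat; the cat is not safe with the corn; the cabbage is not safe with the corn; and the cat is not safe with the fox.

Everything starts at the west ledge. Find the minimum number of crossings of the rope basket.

impossible

Whatever the first load, the items left behind include a forbidden pair without the guide. No opening move is safe, so no plan exists.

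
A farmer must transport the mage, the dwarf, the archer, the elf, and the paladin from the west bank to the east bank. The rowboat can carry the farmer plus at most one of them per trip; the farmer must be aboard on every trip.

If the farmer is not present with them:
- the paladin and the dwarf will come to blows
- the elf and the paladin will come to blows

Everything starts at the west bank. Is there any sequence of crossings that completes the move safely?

Yes

1. Farmer goes to the east bank with the paladin.  [the west bank: the archer, the dwarf, the elf, the mage | the east bank: the paladin]
2. Farmer goes back to the west bank alone.  [the west bank: the archer, the dwarf, the elf, the mage | the east bank: the paladin]
3. Farmer goes to the east bank with the mage.  [the west bank: the archer, the dwarf, the elf | the east bank: the mage, the paladin]
4. Farmer goes back to the west bank alone.  [the west bank: the archer, the dwarf, the elf | the east bank: the mage, the paladin]
5. Farmer goes to the east bank with the dwarf.  [the west bank: the archer, the elf | the east bank: the dwarf, the mage, the paladin]
6. Farmer goes back to the west bank with the paladin.  [the west bank: the archer, the elf, the paladin | the east bank: the dwarf, the mage]
7. Farmer goes to the east bank with the elf.  [the west bank: the archer, the paladin | the east bank: the dwarf, the elf, the mage]
8. Farmer goes back to the west bank alone.  [the west bank: the archer, the paladin | the east bank: the dwarf, the elf, the mage]
9. Farmer goes to the east bank with the archer.  [the west bank: the paladin | the east bank: the archer, the dwarf, the elf, the mage]
10. Farmer goes back to the west bank alone.  [the west bank: the paladin | the east bank: the archer, the dwarf, the elf, the mage]
11. Farmer goes to the east bank with the paladin.  [the west bank: — | the east bank: the archer, the dwarf, the elf, the mage, the paladin]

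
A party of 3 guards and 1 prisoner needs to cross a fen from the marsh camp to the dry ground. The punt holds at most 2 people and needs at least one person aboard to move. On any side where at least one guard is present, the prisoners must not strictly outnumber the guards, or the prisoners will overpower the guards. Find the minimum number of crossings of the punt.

5

Counting alone: each trip to the dry ground takes at most 2 across and each return brings at least 1 back, so after t trips out (and t−1 returns) at most 2t − (t−1) of the 4 are across; that first reaches 4 at t = 3, so at least 5 crossings are needed.
The plan below uses exactly 5 crossings, so it is optimal:
1. 1 guard and 1 prisoner → the dry ground.  (the marsh camp: 2G 0P; the dry ground: 1G 1P)
2. 1 prisoner ← the marsh camp.  (the marsh camp: 2G 1P; the dry ground: 1G 0P)
3. 1 guard and 1 prisoner → the dry ground.  (the marsh camp: 1G 0P; the dry ground: 2G 1P)
4. 1 prisoner ← the marsh camp.  (the marsh camp: 1G 1P; the dry ground: 2G 0P)
5. 1 guard and 1 prisoner → the dry ground.  (the marsh camp: 0G 0P; the dry ground: 3G 1P)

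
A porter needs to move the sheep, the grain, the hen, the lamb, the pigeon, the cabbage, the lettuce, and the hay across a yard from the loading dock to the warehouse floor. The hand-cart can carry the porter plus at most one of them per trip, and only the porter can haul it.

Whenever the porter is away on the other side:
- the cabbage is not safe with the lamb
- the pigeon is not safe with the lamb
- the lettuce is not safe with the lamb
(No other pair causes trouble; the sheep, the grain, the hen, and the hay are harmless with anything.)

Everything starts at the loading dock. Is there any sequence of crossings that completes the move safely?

Following every safe sequence of crossings from the start, the most of the 8 that can be at the warehouse floor as the hand-cart arrives there on crossings 1, 3, 5, 7, 9, 11 is 1, 2, 3, 4, 5, 6 respectively; the best ever achieved is 6 of 8.
From crossing 13 on, no configuration arises that was not already reachable earlier: only 144 distinct safe configurations (who is on which side, and where the hand-cart is) can ever be reached, none of them has everyone across, and every continuation just revisits them. So no valid plan exists.

No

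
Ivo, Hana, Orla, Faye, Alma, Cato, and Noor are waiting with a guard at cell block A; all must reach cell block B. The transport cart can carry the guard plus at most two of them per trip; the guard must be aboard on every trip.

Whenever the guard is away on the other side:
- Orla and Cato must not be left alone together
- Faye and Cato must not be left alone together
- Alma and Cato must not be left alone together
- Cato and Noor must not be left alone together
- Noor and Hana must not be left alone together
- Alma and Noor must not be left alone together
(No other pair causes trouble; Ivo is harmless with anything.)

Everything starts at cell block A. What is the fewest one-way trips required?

11

Counting alone: the guard can take at most 2 across per trip to cell block B, so moving all 7 needs at least 4 loaded trips out, with a return between consecutive ones — at least 7 crossings.
The safety rule pushes this higher. Following every safe sequence of crossings, the most of the 7 that can be at cell block B as the transport cart arrives there on crossings 7, 9 is 5, 6 respectively — never all 7.
So no plan with fewer than 11 crossings exists, and this one achieves 11:
1. Guard goes to cell block B with Cato and Noor.
2. Guard goes back to cell block A with Cato.
3. Guard goes to cell block B with Cato and Ivo.
4. Guard goes back to cell block A with Cato.
5. Guard goes to cell block B with Cato and Hana.
6. Guard goes back to cell block A with Noor.
7. Guard goes to cell block B with Alma and Orla.
8. Guard goes back to cell block A with Cato.
9. Guard goes to cell block B with Cato and Faye.
10. Guard goes back to cell block A with Cato.
11. Guard goes to cell block B with Cato and Noor.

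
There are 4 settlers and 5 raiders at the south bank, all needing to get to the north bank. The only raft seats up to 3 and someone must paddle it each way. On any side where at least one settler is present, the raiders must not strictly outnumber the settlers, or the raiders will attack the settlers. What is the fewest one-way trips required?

impossible

The raiders already outnumber the settlers at the south bank before anyone moves, so the starting position itself is disallowed.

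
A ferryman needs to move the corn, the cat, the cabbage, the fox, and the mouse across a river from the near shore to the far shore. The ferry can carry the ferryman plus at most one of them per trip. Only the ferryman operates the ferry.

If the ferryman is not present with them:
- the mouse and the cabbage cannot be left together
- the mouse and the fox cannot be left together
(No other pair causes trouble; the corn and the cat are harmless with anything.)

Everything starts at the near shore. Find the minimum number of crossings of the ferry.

11

Counting alone: the ferryman can take at most 1 across per trip to the far shore, so moving all 5 needs at least 5 loaded trips out, with a return between consecutive ones — at least 9 crossings.
The safety rule pushes this higher. Following every safe sequence of crossings, the most of the 5 that can be at the far shore as the ferry arrives there on crossing 9 is 4 — never all 5.
So no plan with fewer than 11 crossings exists, and this one achieves 11:
1. Ferryman goes to the far shore with the mouse.
2. Ferryman goes back to the near shore alone.
3. Ferryman goes to the far shore with the corn.
4. Ferryman goes back to the near shore alone.
5. Ferryman goes to the far shore with the cat.
6. Ferryman goes back to the near shore alone.
7. Ferryman goes to the far shore with the cabbage.
8. Ferryman goes back to the near shore with the mouse.
9. Ferryman goes to the far shore with the fox.
10. Ferryman goes back to the near shore alone.
11. Ferryman goes to the far shore with the mouse.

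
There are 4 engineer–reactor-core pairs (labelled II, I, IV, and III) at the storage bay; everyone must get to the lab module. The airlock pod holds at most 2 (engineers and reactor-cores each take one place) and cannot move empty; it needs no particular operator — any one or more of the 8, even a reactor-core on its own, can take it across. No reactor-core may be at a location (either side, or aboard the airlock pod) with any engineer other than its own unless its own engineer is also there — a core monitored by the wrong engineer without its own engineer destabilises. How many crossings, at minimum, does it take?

impossible

Following every safe sequence of crossings from the start, the most of the 8 that can be at the lab module as the airlock pod arrives there on crossings 1, 3, 5 is 2, 3, 4 respectively; the best ever achieved is 4 of 8.
From crossing 7 on, no configuration arises that was not already reachable earlier: only 44 distinct safe configurations (who is on which side, and where the airlock pod is) can ever be reached, none of them has everyone across, and every continuation just revisits them. So no valid plan exists.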